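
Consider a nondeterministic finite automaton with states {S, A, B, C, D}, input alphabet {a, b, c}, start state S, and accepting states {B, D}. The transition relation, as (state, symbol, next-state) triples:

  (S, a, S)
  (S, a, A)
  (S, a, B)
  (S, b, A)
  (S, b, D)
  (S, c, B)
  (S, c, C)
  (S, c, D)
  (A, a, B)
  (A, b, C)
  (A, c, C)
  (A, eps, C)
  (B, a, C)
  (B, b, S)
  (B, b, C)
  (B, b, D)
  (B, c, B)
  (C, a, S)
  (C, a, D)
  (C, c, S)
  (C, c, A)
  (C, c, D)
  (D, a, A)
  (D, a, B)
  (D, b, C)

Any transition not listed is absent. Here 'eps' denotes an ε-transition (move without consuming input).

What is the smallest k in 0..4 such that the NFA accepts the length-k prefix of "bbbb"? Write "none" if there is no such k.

Start in {S}.
Read 'b': {S} → {A, C, D}.
None of the earlier sets intersect F, but {A, C, D} does.

1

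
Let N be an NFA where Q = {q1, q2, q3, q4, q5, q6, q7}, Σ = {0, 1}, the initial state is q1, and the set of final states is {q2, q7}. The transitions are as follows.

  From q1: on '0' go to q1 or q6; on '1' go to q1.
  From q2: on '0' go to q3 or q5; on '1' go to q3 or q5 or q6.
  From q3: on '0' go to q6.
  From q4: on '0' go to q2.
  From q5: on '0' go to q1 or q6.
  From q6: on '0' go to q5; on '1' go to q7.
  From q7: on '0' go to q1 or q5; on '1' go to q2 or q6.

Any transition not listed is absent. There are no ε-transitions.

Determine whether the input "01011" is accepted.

Yes

Start in {q1}.
Read '0': {q1} → {q1, q6}.
Read '1': {q1, q6} → {q1, q7}.
Read '0': {q1, q7} → {q1, q5, q6}.
Read '1': {q1, q5, q6} → {q1, q7}.
Read '1': {q1, q7} → {q1, q2, q6}.
The final set {q1, q2, q6} contains the accepting state q2.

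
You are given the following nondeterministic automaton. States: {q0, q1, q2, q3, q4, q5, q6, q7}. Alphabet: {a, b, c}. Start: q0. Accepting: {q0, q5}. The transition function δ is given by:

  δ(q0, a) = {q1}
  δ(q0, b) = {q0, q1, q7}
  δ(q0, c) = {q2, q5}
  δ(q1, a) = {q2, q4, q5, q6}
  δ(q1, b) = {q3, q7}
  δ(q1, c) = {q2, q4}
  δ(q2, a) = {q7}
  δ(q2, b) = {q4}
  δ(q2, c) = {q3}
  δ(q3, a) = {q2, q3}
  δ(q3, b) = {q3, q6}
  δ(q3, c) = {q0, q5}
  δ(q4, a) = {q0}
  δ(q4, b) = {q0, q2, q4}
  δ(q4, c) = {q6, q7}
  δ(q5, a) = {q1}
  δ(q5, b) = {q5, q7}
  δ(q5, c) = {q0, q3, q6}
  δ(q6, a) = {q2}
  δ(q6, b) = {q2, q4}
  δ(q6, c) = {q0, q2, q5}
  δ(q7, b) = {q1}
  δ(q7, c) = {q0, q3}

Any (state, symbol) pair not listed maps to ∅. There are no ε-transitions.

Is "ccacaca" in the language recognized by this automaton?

Yes

Start in {q0}.
Read 'c': q0→{q2, q5}; now {q2, q5}.
Read 'c': q2→{q3}, q5→{q0, q3, q6}; now {q0, q3, q6}.
Read 'a': q0→{q1}, q3→{q2, q3}, q6→{q2}; now {q1, q2, q3}.
Read 'c': q1→{q2, q4}, q2→{q3}, q3→{q0, q5}; now {q0, q2, q3, q4, q5}.
Read 'a': q0→{q1}, q2→{q7}, q3→{q2, q3}, q4→{q0}, q5→{q1}; now {q0, q1, q2, q3, q7}.
Read 'c': q0→{q2, q5}, q1→{q2, q4}, q2→{q3}, q3→{q0, q5}, q7→{q0, q3}; now {q0, q2, q3, q4, q5}.
Read 'a': q0→{q1}, q2→{q7}, q3→{q2, q3}, q4→{q0}, q5→{q1}; now {q0, q1, q2, q3, q7}.
The final set {q0, q1, q2, q3, q7} contains the accepting state q0.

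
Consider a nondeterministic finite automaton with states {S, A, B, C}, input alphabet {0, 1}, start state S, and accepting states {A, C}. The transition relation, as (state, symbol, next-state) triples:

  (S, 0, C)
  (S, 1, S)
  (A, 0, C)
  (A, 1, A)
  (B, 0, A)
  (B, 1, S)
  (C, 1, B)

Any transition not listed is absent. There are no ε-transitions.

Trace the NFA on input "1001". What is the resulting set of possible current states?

∅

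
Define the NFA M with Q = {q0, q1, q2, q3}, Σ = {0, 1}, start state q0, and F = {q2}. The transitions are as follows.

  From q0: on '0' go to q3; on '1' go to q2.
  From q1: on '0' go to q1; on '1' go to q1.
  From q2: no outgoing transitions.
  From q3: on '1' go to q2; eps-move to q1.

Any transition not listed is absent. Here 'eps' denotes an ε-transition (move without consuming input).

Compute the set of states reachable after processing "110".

∅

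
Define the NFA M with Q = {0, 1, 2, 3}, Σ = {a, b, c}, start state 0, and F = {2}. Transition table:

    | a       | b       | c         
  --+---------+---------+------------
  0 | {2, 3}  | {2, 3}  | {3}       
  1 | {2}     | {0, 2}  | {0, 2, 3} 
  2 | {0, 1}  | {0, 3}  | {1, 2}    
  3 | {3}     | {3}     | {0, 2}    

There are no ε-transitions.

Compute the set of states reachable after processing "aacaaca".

{0, 1, 2, 3}

Start in {0}.
Read 'a': {0} → {2, 3}.
Read 'a': {2, 3} → {0, 1, 3}.
Read 'c': {0, 1, 3} → {0, 2, 3}.
Read 'a': {0, 2, 3} → {0, 1, 2, 3}.
Read 'a': {0, 1, 2, 3} → {0, 1, 2, 3}.
Read 'c': {0, 1, 2, 3} → {0, 1, 2, 3}.
Read 'a': {0, 1, 2, 3} → {0, 1, 2, 3}.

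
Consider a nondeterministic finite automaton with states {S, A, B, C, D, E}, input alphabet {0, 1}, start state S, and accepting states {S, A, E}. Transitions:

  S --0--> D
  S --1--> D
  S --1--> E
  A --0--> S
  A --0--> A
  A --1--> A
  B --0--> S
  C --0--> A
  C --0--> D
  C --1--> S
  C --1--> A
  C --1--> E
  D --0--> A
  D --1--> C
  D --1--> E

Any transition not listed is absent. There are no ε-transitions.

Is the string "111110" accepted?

Yes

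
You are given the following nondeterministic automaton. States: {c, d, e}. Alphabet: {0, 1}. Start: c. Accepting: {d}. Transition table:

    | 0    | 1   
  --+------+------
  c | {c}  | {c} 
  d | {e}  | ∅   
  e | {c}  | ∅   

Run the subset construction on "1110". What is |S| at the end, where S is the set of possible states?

Start in {c}.
Read '1': {c} → {c}.
Read '1': {c} → {c}.
Read '1': {c} → {c}.
Read '0': {c} → {c}.
That set has 1 state.

1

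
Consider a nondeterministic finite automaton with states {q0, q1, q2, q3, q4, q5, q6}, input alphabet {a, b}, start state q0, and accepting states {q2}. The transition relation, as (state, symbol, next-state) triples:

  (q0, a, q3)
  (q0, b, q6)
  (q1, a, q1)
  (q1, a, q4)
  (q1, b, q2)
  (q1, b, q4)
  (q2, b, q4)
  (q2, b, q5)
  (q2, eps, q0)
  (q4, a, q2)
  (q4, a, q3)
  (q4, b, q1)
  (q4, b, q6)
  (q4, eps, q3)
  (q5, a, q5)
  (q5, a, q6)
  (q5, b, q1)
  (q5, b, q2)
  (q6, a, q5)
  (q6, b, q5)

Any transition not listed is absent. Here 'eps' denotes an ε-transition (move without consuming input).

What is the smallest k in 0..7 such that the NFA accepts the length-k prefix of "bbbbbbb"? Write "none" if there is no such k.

3

Start in {q0}.
Read 'b': {q0} → {q6}.
Read 'b': {q6} → {q5}.
Read 'b': {q5} → {q0, q1, q2}.
None of the earlier sets intersect F, but {q0, q1, q2} does.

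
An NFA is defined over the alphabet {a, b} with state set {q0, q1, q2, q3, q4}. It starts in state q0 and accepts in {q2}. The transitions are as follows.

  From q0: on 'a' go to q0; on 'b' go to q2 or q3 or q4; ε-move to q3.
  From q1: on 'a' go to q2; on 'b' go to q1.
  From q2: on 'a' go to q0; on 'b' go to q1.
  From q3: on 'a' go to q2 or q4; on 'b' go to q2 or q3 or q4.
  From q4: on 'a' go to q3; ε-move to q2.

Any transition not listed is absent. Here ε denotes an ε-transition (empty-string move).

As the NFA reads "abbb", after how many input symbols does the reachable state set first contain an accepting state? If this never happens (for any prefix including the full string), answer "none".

Start: ε-closure({q0}) = {q0, q3}.
Read 'a': {q0, q3} → {q0, q2, q3, q4}.
None of the earlier sets intersect F, but {q0, q2, q3, q4} does.

1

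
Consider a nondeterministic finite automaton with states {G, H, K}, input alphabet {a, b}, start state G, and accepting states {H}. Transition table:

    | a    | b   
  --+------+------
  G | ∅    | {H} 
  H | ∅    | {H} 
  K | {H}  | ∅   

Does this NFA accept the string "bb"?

Yes

Start in {G}.
Read 'b': {G} → {H}.
Read 'b': {H} → {H}.
The final set {H} contains the accepting state H.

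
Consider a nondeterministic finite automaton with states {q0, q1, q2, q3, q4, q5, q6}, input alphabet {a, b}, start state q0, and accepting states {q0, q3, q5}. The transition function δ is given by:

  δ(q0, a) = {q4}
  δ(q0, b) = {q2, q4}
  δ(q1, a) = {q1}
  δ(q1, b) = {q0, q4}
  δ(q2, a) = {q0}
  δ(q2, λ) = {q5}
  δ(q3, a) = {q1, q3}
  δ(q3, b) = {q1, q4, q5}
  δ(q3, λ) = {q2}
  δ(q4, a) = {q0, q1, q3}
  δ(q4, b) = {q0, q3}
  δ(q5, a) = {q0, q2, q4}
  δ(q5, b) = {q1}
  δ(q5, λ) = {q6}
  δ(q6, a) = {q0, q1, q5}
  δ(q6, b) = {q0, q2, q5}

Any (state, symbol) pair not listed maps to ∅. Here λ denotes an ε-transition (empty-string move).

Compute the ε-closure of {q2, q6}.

{q2, q5, q6}

Begin with {q2, q6}.
ε-move q2 → q5; add q5.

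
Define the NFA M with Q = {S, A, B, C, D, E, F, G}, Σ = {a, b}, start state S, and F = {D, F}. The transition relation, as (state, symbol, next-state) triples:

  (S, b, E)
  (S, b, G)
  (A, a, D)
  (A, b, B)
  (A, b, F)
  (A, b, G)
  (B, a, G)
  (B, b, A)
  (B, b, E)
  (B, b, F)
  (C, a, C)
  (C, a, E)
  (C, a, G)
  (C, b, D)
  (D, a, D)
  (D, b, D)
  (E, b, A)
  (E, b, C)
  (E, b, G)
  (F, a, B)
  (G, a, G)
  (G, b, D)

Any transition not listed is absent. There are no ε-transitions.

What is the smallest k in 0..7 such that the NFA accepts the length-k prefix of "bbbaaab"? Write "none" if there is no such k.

2

Start in {S}.
Read 'b': S→{E, G}; now {E, G}.
Read 'b': E→{A, C, G}, G→{D}; now {A, C, D, G}.
None of the earlier sets intersect F, but {A, C, D, G} does.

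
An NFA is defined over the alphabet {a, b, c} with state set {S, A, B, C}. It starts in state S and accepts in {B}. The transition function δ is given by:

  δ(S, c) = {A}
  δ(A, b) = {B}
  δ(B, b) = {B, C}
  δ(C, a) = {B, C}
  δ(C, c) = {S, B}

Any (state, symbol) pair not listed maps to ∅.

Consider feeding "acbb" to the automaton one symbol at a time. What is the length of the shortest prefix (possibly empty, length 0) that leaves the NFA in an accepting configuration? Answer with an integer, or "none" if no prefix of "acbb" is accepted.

Start in {S}.
Read 'a': {S} → ∅.
The set is empty and remains empty for the remaining 3 symbols.
No reachable set along the way intersects F.

none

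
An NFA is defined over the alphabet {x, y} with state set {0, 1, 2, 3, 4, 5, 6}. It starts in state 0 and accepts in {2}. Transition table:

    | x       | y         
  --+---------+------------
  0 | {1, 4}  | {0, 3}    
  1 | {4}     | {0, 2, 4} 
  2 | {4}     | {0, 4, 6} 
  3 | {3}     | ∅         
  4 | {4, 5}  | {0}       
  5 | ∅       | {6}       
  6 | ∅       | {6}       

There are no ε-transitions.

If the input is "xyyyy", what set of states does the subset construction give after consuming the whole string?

Start in {0}.
Read 'x': {0} → {1, 4}.
Read 'y': {1, 4} → {0, 2, 4}.
Read 'y': {0, 2, 4} → {0, 3, 4, 6}.
Read 'y': {0, 3, 4, 6} → {0, 3, 6}.
Read 'y': {0, 3, 6} → {0, 3, 6}.

{0, 3, 6}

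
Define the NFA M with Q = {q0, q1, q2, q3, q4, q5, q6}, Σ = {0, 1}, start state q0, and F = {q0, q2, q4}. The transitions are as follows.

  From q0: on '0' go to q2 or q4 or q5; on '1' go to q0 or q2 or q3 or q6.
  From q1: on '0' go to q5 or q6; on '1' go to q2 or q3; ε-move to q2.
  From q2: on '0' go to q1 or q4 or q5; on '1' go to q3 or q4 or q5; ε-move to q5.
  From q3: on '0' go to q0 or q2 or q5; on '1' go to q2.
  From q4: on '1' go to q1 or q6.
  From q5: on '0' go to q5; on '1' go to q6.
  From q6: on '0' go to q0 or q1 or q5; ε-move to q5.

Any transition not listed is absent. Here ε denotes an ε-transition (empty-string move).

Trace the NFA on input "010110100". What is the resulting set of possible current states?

Start in {q0}.
Read '0': q0→{q2, q4, q5}; now {q2, q4, q5}.
Read '1': q2→{q3, q4, q5}, q4→{q1, q6}, q5→{q6}; union {q1, q3, q4, q5, q6}; ε-closure = {q1, q2, q3, q4, q5, q6}.
Read '0': q1→{q5, q6}, q2→{q1, q4, q5}, q3→{q0, q2, q5}, q4→∅, q5→{q5}, q6→{q0, q1, q5}; now {q0, q1, q2, q4, q5, q6}.
Read '1': q0→{q0, q2, q3, q6}, q1→{q2, q3}, q2→{q3, q4, q5}, q4→{q1, q6}, q5→{q6}, q6→∅; now {q0, q1, q2, q3, q4, q5, q6}.
Read '1': q0→{q0, q2, q3, q6}, q1→{q2, q3}, q2→{q3, q4, q5}, q3→{q2}, q4→{q1, q6}, q5→{q6}, q6→∅; now {q0, q1, q2, q3, q4, q5, q6}.
Read '0': q0→{q2, q4, q5}, q1→{q5, q6}, q2→{q1, q4, q5}, q3→{q0, q2, q5}, q4→∅, q5→{q5}, q6→{q0, q1, q5}; now {q0, q1, q2, q4, q5, q6}.
Read '1': q0→{q0, q2, q3, q6}, q1→{q2, q3}, q2→{q3, q4, q5}, q4→{q1, q6}, q5→{q6}, q6→∅; now {q0, q1, q2, q3, q4, q5, q6}.
Read '0': q0→{q2, q4, q5}, q1→{q5, q6}, q2→{q1, q4, q5}, q3→{q0, q2, q5}, q4→∅, q5→{q5}, q6→{q0, q1, q5}; now {q0, q1, q2, q4, q5, q6}.
Read '0': q0→{q2, q4, q5}, q1→{q5, q6}, q2→{q1, q4, q5}, q4→∅, q5→{q5}, q6→{q0, q1, q5}; now {q0, q1, q2, q4, q5, q6}.

{q0, q1, q2, q4, q5, q6}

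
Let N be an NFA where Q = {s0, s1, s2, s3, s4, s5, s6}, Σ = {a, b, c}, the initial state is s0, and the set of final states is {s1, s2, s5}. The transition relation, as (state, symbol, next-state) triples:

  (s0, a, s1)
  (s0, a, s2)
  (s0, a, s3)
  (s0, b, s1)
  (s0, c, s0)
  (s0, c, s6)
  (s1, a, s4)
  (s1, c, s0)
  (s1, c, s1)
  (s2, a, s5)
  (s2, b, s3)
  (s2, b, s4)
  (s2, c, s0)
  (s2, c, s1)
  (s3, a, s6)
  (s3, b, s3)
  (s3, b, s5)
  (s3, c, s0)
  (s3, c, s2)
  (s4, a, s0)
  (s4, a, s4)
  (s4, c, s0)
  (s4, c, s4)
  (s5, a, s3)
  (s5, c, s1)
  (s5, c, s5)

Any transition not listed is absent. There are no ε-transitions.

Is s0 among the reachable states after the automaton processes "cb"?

No

Start in {s0}.
Read 'c': s0→{s0, s6}; now {s0, s6}.
Read 'b': s0→{s1}, s6→∅; now {s1}.
State s0 is not in {s1}.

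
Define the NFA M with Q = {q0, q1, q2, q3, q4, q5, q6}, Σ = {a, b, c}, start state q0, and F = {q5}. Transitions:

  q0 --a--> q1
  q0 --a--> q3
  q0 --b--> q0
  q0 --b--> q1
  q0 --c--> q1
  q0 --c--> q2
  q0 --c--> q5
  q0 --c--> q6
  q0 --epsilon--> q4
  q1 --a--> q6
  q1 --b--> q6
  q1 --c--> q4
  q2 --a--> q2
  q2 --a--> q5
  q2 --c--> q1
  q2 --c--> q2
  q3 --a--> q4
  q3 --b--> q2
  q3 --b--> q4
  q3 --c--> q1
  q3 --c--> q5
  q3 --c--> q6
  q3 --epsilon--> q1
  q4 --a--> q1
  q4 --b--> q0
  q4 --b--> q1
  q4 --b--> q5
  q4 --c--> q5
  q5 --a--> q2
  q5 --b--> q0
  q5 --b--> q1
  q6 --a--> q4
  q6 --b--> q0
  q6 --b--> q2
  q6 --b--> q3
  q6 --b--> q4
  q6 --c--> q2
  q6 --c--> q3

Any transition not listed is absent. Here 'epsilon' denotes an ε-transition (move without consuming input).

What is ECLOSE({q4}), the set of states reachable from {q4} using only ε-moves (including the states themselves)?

{q4}

Begin with {q4}.
No ε-moves leave this set, so the closure equals the set itself.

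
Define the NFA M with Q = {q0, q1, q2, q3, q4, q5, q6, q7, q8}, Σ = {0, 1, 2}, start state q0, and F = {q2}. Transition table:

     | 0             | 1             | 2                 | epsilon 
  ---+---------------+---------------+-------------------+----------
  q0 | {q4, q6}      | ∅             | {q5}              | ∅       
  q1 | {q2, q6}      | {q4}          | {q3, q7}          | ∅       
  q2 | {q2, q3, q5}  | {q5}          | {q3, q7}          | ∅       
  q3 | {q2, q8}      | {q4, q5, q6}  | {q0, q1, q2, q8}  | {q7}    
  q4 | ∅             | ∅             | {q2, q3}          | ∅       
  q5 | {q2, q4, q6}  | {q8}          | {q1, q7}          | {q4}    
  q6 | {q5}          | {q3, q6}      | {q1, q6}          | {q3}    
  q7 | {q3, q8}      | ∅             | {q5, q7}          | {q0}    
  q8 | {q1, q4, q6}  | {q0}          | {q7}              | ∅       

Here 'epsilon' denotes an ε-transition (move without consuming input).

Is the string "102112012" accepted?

No

Start in {q0}.
Read '1': q0→∅; now ∅.
The set is empty and remains empty for the remaining 8 symbols.
The final set ∅ contains no accepting state.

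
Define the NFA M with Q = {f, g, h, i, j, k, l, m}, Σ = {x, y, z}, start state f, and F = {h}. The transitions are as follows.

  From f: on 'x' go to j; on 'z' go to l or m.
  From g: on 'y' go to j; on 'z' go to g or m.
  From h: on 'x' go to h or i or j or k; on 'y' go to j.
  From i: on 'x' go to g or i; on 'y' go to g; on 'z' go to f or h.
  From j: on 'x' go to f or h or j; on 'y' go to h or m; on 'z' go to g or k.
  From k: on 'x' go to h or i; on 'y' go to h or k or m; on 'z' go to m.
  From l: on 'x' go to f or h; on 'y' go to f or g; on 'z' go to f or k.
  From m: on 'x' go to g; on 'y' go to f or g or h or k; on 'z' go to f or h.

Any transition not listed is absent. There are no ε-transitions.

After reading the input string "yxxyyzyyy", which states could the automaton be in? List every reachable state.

Start in {f}.
Read 'y': f→∅; now ∅.
The set is empty and remains empty for the remaining 8 symbols.

∅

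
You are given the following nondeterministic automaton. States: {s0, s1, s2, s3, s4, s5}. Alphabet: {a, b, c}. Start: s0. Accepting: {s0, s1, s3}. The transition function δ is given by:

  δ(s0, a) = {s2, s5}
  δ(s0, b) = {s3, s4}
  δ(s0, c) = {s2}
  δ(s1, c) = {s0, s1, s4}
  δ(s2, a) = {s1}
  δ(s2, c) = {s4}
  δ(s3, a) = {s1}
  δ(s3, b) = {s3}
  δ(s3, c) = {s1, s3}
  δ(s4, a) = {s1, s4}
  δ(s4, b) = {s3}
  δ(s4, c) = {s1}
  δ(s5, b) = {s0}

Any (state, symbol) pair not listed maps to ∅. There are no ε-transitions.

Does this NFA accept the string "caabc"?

No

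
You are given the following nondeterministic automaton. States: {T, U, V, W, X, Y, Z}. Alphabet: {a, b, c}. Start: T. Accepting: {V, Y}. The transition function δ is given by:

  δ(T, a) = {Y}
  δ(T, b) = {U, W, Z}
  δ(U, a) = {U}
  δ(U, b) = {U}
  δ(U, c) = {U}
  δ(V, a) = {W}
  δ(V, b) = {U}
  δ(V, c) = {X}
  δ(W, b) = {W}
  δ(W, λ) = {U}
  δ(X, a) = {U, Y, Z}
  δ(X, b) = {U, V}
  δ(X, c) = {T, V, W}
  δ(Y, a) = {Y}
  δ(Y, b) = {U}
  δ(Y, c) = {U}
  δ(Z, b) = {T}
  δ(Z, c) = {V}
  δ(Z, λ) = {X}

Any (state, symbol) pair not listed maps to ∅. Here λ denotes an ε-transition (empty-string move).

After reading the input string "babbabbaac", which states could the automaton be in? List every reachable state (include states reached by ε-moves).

Start in {T}.
Read 'b': {T} → {U, W, X, Z}.
Read 'a': {U, W, X, Z} → {U, X, Y, Z}.
Read 'b': {U, X, Y, Z} → {T, U, V}.
Read 'b': {T, U, V} → {U, W, X, Z}.
Read 'a': {U, W, X, Z} → {U, X, Y, Z}.
Read 'b': {U, X, Y, Z} → {T, U, V}.
Read 'b': {T, U, V} → {U, W, X, Z}.
Read 'a': {U, W, X, Z} → {U, X, Y, Z}.
Read 'a': {U, X, Y, Z} → {U, X, Y, Z}.
Read 'c': {U, X, Y, Z} → {T, U, V, W}.

{T, U, V, W}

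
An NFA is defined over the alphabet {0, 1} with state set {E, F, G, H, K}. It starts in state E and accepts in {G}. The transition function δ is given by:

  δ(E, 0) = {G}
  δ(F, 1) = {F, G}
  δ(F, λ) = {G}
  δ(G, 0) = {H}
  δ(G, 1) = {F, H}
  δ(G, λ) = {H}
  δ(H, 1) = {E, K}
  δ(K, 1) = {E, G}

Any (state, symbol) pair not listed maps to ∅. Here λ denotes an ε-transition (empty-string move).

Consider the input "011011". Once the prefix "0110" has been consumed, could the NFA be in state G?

Start in {E}.
Read '0': E→{G}; union {G}; ε-closure = {G, H}.
Read '1': G→{F, H}, H→{E, K}; union {E, F, H, K}; ε-closure = {E, F, G, H, K}.
Read '1': E→∅, F→{F, G}, G→{F, H}, H→{E, K}, K→{E, G}; now {E, F, G, H, K}.
Read '0': E→{G}, F→∅, G→{H}, H→∅, K→∅; now {G, H}.
State G is in {G, H}.

Yes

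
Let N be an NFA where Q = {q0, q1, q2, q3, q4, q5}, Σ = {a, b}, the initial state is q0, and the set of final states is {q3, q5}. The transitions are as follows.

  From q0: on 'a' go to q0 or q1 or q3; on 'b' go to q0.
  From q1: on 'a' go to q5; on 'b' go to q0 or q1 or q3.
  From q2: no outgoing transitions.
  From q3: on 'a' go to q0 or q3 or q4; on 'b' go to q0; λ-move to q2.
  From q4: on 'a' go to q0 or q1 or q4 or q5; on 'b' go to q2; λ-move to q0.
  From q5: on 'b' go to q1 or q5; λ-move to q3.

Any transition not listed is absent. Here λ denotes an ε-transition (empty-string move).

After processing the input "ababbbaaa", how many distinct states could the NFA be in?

6

Start in {q0}.
Read 'a': q0→{q0, q1, q3}; union {q0, q1, q3}; ε-closure = {q0, q1, q2, q3}.
Read 'b': q0→{q0}, q1→{q0, q1, q3}, q2→∅, q3→{q0}; union {q0, q1, q3}; ε-closure = {q0, q1, q2, q3}.
Read 'a': q0→{q0, q1, q3}, q1→{q5}, q2→∅, q3→{q0, q3, q4}; union {q0, q1, q3, q4, q5}; ε-closure = {q0, q1, q2, q3, q4, q5}.
Read 'b': q0→{q0}, q1→{q0, q1, q3}, q2→∅, q3→{q0}, q4→{q2}, q5→{q1, q5}; now {q0, q1, q2, q3, q5}.
Read 'b': q0→{q0}, q1→{q0, q1, q3}, q2→∅, q3→{q0}, q5→{q1, q5}; union {q0, q1, q3, q5}; ε-closure = {q0, q1, q2, q3, q5}.
Read 'b': q0→{q0}, q1→{q0, q1, q3}, q2→∅, q3→{q0}, q5→{q1, q5}; union {q0, q1, q3, q5}; ε-closure = {q0, q1, q2, q3, q5}.
Read 'a': q0→{q0, q1, q3}, q1→{q5}, q2→∅, q3→{q0, q3, q4}, q5→∅; union {q0, q1, q3, q4, q5}; ε-closure = {q0, q1, q2, q3, q4, q5}.
Read 'a': q0→{q0, q1, q3}, q1→{q5}, q2→∅, q3→{q0, q3, q4}, q4→{q0, q1, q4, q5}, q5→∅; union {q0, q1, q3, q4, q5}; ε-closure = {q0, q1, q2, q3, q4, q5}.
Read 'a': q0→{q0, q1, q3}, q1→{q5}, q2→∅, q3→{q0, q3, q4}, q4→{q0, q1, q4, q5}, q5→∅; union {q0, q1, q3, q4, q5}; ε-closure = {q0, q1, q2, q3, q4, q5}.
That set has 6 states.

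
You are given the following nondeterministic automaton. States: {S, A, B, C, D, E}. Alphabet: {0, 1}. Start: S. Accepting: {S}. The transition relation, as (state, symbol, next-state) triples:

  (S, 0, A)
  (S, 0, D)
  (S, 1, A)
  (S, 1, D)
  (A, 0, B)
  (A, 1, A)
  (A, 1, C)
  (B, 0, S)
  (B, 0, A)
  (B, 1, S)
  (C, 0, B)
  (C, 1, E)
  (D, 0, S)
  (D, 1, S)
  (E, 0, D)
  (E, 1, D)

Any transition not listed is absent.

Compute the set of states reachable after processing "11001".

Start in {S}.
Read '1': {S} → {A, D}.
Read '1': {A, D} → {S, A, C}.
Read '0': {S, A, C} → {A, B, D}.
Read '0': {A, B, D} → {S, A, B}.
Read '1': {S, A, B} → {S, A, C, D}.

{S, A, C, D}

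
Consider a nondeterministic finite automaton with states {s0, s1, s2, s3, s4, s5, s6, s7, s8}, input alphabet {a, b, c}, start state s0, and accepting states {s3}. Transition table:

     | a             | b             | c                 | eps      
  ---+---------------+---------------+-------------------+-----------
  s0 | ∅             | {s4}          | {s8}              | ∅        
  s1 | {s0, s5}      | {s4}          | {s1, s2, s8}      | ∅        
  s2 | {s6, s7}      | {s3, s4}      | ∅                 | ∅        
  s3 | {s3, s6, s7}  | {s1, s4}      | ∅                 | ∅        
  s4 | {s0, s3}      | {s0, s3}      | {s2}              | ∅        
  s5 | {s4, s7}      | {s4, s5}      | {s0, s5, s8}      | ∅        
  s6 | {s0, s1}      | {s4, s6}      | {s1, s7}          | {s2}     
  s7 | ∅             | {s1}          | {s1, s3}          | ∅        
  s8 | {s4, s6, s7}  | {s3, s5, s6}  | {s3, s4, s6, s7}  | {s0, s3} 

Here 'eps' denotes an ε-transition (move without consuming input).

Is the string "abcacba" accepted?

No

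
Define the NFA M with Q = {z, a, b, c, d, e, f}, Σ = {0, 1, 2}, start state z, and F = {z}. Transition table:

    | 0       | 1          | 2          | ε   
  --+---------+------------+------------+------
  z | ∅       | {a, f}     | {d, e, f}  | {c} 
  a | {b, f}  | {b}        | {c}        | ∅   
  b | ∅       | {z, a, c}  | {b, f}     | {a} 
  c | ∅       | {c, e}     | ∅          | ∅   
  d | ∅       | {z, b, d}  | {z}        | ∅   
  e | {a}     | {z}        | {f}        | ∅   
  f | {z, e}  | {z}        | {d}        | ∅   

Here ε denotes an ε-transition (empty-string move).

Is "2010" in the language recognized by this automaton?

Start: ε-closure({z}) = {z, c}.
Read '2': {z, c} → {d, e, f}.
Read '0': {d, e, f} → {z, a, c, e}.
Read '1': {z, a, c, e} → {z, a, b, c, e, f}.
Read '0': {z, a, b, c, e, f} → {z, a, b, c, e, f}.
The final set {z, a, b, c, e, f} contains the accepting state z.

Yes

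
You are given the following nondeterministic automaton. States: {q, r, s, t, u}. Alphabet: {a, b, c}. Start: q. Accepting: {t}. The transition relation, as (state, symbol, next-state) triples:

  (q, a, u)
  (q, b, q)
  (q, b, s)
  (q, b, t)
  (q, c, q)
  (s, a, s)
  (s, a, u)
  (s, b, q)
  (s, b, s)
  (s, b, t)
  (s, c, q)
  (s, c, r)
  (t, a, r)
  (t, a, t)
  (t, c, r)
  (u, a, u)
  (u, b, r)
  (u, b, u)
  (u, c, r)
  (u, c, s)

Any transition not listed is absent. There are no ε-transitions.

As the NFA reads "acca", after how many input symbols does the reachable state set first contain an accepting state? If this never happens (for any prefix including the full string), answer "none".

Start in {q}.
Read 'a': {q} → {u}.
Read 'c': {u} → {r, s}.
Read 'c': {r, s} → {q, r}.
Read 'a': {q, r} → {u}.
No reachable set along the way intersects F.

none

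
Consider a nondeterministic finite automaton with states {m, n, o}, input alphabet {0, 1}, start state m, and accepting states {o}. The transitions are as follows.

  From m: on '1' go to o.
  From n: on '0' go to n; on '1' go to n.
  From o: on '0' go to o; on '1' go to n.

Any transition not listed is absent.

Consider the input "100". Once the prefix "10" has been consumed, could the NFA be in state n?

Start in {m}.
Read '1': m→{o}; now {o}.
Read '0': o→{o}; now {o}.
State n is not in {o}.

No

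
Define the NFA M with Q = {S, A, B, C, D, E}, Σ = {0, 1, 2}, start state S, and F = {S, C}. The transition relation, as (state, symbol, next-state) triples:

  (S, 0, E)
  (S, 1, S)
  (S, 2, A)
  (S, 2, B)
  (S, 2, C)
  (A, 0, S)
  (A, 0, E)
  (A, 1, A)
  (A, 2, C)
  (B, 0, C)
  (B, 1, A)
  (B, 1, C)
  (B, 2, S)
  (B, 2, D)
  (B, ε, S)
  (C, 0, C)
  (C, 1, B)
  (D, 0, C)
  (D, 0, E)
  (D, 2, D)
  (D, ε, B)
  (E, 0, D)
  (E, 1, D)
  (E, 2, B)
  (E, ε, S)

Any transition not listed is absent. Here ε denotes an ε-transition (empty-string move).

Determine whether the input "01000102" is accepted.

Yes

Start in {S}.
Read '0': {S} → {S, E}.
Read '1': {S, E} → {S, B, D}.
Read '0': {S, B, D} → {S, C, E}.
Read '0': {S, C, E} → {S, B, C, D, E}.
Read '0': {S, B, C, D, E} → {S, B, C, D, E}.
Read '1': {S, B, C, D, E} → {S, A, B, C, D}.
Read '0': {S, A, B, C, D} → {S, C, E}.
Read '2': {S, C, E} → {S, A, B, C}.
The final set {S, A, B, C} contains the accepting states S, C.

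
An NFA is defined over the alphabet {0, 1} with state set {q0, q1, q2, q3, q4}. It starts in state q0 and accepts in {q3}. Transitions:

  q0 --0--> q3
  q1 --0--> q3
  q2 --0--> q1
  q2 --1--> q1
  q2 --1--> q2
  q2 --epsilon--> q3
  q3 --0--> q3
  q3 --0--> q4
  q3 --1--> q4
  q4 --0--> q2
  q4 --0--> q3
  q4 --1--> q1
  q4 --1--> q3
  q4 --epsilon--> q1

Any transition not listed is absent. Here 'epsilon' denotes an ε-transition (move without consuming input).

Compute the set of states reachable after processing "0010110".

{q1, q2, q3, q4}

Start in {q0}.
Read '0': q0→{q3}; now {q3}.
Read '0': q3→{q3, q4}; union {q3, q4}; ε-closure = {q1, q3, q4}.
Read '1': q1→∅, q3→{q4}, q4→{q1, q3}; now {q1, q3, q4}.
Read '0': q1→{q3}, q3→{q3, q4}, q4→{q2, q3}; union {q2, q3, q4}; ε-closure = {q1, q2, q3, q4}.
Read '1': q1→∅, q2→{q1, q2}, q3→{q4}, q4→{q1, q3}; now {q1, q2, q3, q4}.
Read '1': q1→∅, q2→{q1, q2}, q3→{q4}, q4→{q1, q3}; now {q1, q2, q3, q4}.
Read '0': q1→{q3}, q2→{q1}, q3→{q3, q4}, q4→{q2, q3}; now {q1, q2, q3, q4}.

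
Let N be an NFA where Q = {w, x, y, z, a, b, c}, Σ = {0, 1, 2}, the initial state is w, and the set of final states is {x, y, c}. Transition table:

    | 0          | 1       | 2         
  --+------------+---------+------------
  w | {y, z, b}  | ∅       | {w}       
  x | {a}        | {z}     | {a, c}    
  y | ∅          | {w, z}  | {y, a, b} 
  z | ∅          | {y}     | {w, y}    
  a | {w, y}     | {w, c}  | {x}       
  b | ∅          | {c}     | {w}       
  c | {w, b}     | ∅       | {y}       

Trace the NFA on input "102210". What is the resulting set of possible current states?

Start in {w}.
Read '1': {w} → ∅.
The set is empty and remains empty for the remaining 5 symbols.

∅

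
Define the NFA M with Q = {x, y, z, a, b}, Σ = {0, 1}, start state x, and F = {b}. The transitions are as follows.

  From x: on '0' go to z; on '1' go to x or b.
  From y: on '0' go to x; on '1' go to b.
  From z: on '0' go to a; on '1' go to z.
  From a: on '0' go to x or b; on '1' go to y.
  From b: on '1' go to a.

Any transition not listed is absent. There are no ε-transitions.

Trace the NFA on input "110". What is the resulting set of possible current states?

Start in {x}.
Read '1': x→{x, b}; now {x, b}.
Read '1': x→{x, b}, b→{a}; now {x, a, b}.
Read '0': x→{z}, a→{x, b}, b→∅; now {x, z, b}.

{x, z, b}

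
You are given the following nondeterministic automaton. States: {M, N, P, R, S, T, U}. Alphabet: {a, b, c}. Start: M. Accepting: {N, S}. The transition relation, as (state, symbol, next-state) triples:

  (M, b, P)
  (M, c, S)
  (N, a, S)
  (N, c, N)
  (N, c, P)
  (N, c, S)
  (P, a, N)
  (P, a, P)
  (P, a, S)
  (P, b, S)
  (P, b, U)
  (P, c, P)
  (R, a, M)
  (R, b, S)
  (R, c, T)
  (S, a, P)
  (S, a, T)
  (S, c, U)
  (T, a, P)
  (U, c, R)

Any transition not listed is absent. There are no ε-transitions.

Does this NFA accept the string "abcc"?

Start in {M}.
Read 'a': {M} → ∅.
The set is empty and remains empty for the remaining 3 symbols.
The final set ∅ contains no accepting state.

No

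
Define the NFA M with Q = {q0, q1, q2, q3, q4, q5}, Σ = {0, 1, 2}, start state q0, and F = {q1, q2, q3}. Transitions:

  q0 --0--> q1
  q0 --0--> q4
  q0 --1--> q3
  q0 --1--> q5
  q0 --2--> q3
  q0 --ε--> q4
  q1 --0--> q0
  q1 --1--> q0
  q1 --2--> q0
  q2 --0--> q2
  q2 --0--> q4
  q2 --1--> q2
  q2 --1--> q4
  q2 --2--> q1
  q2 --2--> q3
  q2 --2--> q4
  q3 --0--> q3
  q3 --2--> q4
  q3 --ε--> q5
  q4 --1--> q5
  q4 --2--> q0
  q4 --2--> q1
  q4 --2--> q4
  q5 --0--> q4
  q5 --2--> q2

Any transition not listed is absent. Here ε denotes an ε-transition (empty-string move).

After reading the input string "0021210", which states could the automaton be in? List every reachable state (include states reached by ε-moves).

{q1, q2, q3, q4, q5}

Start: ε-closure({q0}) = {q0, q4}.
Read '0': q0→{q1, q4}, q4→∅; now {q1, q4}.
Read '0': q1→{q0}, q4→∅; union {q0}; ε-closure = {q0, q4}.
Read '2': q0→{q3}, q4→{q0, q1, q4}; union {q0, q1, q3, q4}; ε-closure = {q0, q1, q3, q4, q5}.
Read '1': q0→{q3, q5}, q1→{q0}, q3→∅, q4→{q5}, q5→∅; union {q0, q3, q5}; ε-closure = {q0, q3, q4, q5}.
Read '2': q0→{q3}, q3→{q4}, q4→{q0, q1, q4}, q5→{q2}; union {q0, q1, q2, q3, q4}; ε-closure = {q0, q1, q2, q3, q4, q5}.
Read '1': q0→{q3, q5}, q1→{q0}, q2→{q2, q4}, q3→∅, q4→{q5}, q5→∅; now {q0, q2, q3, q4, q5}.
Read '0': q0→{q1, q4}, q2→{q2, q4}, q3→{q3}, q4→∅, q5→{q4}; union {q1, q2, q3, q4}; ε-closure = {q1, q2, q3, q4, q5}.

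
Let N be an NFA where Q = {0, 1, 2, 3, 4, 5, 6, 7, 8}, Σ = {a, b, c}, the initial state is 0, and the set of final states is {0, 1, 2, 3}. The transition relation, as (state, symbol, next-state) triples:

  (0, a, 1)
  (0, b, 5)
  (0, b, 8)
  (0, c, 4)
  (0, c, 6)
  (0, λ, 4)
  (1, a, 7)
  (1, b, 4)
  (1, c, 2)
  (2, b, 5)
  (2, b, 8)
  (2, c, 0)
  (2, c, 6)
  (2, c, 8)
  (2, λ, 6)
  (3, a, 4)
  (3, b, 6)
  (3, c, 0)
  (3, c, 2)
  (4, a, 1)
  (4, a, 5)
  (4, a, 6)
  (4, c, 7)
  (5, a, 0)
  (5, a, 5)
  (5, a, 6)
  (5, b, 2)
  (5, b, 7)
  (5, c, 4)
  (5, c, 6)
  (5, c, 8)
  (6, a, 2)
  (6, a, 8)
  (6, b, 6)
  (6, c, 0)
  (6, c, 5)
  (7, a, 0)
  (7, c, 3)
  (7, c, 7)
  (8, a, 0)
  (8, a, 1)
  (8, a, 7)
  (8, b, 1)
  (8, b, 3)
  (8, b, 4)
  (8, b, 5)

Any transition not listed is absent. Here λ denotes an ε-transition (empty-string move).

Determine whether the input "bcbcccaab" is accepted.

Yes

Start: ε-closure({0}) = {0, 4}.
Read 'b': {0, 4} → {5, 8}.
Read 'c': {5, 8} → {4, 6, 8}.
Read 'b': {4, 6, 8} → {1, 3, 4, 5, 6}.
Read 'c': {1, 3, 4, 5, 6} → {0, 2, 4, 5, 6, 7, 8}.
Read 'c': {0, 2, 4, 5, 6, 7, 8} → {0, 3, 4, 5, 6, 7, 8}.
Read 'c': {0, 3, 4, 5, 6, 7, 8} → {0, 2, 3, 4, 5, 6, 7, 8}.
Read 'a': {0, 2, 3, 4, 5, 6, 7, 8} → {0, 1, 2, 4, 5, 6, 7, 8}.
Read 'a': {0, 1, 2, 4, 5, 6, 7, 8} → {0, 1, 2, 4, 5, 6, 7, 8}.
Read 'b': {0, 1, 2, 4, 5, 6, 7, 8} → {1, 2, 3, 4, 5, 6, 7, 8}.
The final set {1, 2, 3, 4, 5, 6, 7, 8} contains the accepting states 1, 2, 3.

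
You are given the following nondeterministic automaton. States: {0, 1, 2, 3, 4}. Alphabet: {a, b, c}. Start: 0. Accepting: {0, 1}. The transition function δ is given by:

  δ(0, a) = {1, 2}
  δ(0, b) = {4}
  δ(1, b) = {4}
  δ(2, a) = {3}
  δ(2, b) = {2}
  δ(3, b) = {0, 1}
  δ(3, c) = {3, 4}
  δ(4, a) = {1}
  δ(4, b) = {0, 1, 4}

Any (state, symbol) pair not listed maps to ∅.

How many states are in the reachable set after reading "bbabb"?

4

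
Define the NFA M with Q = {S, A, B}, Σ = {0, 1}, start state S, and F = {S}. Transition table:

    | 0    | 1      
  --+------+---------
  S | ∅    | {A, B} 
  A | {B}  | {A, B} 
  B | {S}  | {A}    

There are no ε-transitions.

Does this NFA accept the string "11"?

No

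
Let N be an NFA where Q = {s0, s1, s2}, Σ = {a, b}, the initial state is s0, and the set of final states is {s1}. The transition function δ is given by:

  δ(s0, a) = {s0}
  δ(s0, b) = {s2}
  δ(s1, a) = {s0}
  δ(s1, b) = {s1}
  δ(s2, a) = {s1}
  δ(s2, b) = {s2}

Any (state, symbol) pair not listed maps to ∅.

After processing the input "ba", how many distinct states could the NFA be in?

1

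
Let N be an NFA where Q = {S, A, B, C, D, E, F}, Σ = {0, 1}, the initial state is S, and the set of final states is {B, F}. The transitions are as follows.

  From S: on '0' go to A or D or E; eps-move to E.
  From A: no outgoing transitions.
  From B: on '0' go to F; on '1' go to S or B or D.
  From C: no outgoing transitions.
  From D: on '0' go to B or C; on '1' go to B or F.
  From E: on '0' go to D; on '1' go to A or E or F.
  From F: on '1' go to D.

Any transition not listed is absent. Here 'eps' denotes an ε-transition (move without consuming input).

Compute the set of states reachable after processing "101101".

Start: ε-closure({S}) = {S, E}.
Read '1': S→∅, E→{A, E, F}; now {A, E, F}.
Read '0': A→∅, E→{D}, F→∅; now {D}.
Read '1': D→{B, F}; now {B, F}.
Read '1': B→{S, B, D}, F→{D}; union {S, B, D}; ε-closure = {S, B, D, E}.
Read '0': S→{A, D, E}, B→{F}, D→{B, C}, E→{D}; now {A, B, C, D, E, F}.
Read '1': A→∅, B→{S, B, D}, C→∅, D→{B, F}, E→{A, E, F}, F→{D}; now {S, A, B, D, E, F}.

{S, A, B, D, E, F}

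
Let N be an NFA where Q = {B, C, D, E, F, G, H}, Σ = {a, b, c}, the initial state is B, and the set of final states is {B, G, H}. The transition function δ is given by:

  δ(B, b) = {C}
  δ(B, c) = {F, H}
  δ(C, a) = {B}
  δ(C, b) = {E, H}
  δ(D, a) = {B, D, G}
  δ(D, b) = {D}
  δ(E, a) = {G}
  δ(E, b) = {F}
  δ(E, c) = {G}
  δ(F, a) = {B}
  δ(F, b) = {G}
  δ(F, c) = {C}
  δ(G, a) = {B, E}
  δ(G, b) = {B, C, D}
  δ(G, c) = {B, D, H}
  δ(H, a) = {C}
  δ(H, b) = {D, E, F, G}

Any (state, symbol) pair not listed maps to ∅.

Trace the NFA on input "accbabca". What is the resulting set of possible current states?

∅

Start in {B}.
Read 'a': {B} → ∅.
The set is empty and remains empty for the remaining 7 symbols.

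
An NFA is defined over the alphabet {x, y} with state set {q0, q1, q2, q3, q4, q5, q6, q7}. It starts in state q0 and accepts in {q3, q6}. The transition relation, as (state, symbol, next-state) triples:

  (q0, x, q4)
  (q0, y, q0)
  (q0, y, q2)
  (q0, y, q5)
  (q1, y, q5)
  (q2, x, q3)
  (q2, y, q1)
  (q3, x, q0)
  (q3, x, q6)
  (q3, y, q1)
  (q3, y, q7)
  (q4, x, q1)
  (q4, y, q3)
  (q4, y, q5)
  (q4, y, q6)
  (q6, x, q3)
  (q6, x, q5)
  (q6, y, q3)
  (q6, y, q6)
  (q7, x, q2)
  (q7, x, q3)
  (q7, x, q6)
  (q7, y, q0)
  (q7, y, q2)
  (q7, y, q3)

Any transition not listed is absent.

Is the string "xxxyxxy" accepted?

No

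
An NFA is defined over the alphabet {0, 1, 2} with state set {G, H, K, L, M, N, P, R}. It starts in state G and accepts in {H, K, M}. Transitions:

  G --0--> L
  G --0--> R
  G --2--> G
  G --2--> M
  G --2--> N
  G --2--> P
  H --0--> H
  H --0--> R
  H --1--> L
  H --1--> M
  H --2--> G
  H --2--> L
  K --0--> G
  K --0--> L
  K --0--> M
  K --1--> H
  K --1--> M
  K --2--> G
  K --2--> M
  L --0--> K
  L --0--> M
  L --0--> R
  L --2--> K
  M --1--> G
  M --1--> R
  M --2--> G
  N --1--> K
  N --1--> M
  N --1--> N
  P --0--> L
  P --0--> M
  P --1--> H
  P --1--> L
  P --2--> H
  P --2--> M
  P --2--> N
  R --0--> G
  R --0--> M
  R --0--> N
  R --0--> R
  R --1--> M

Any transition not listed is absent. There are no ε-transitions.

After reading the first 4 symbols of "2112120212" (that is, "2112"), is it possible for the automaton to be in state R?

No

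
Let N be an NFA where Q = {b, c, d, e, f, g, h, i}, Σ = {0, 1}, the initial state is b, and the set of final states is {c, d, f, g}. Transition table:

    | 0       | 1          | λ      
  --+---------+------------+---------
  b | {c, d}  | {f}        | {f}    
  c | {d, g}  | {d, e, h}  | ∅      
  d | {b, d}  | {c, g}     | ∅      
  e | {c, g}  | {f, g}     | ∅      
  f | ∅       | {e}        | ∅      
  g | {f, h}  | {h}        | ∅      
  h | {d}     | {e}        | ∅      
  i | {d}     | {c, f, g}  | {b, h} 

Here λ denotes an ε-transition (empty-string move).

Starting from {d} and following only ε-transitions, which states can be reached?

Begin with {d}.
No ε-moves leave this set, so the closure equals the set itself.

{d}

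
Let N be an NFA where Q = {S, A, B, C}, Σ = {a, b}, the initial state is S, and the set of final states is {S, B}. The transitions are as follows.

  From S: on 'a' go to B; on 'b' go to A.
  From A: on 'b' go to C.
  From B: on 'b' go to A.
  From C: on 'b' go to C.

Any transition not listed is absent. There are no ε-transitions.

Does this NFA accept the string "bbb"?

No

Start in {S}.
Read 'b': {S} → {A}.
Read 'b': {A} → {C}.
Read 'b': {C} → {C}.
The final set {C} contains no accepting state.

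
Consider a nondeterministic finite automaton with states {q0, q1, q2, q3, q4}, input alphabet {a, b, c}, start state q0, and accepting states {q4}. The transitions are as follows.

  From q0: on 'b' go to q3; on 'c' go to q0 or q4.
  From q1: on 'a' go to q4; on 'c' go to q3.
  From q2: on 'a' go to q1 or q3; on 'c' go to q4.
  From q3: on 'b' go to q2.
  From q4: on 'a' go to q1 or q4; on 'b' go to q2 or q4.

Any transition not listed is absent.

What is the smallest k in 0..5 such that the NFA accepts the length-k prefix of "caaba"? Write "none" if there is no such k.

Start in {q0}.
Read 'c': q0→{q0, q4}; now {q0, q4}.
None of the earlier sets intersect F, but {q0, q4} does.

1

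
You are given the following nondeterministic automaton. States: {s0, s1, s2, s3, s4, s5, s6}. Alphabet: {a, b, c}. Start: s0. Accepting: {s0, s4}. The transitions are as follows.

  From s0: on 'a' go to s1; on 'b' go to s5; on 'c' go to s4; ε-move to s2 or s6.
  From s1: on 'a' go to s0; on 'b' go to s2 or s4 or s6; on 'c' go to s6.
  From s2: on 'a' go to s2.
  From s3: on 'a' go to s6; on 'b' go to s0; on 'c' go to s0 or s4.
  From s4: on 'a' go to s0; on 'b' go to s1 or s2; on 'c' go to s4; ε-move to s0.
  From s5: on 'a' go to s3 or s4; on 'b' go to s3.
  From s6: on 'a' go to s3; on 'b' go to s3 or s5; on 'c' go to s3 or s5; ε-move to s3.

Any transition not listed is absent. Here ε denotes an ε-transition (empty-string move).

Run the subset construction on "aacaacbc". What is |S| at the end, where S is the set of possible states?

6

Start: ε-closure({s0}) = {s0, s2, s3, s6}.
Read 'a': {s0, s2, s3, s6} → {s1, s2, s3, s6}.
Read 'a': {s1, s2, s3, s6} → {s0, s2, s3, s6}.
Read 'c': {s0, s2, s3, s6} → {s0, s2, s3, s4, s5, s6}.
Read 'a': {s0, s2, s3, s4, s5, s6} → {s0, s1, s2, s3, s4, s6}.
Read 'a': {s0, s1, s2, s3, s4, s6} → {s0, s1, s2, s3, s6}.
Read 'c': {s0, s1, s2, s3, s6} → {s0, s2, s3, s4, s5, s6}.
Read 'b': {s0, s2, s3, s4, s5, s6} → {s0, s1, s2, s3, s5, s6}.
Read 'c': {s0, s1, s2, s3, s5, s6} → {s0, s2, s3, s4, s5, s6}.
That set has 6 states.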